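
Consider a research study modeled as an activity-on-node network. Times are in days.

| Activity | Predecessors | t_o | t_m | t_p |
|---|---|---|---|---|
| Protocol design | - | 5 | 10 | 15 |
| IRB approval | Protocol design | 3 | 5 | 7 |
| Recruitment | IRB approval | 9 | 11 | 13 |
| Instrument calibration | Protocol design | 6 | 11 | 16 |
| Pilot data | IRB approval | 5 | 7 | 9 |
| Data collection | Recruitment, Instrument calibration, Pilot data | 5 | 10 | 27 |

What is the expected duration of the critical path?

te_Protocol design = (5 + 4·10 + 15)/6 = 60/6 = 10
te_IRB approval = (3 + 4·5 + 7)/6 = 30/6 = 5
te_Recruitment = (9 + 4·11 + 13)/6 = 66/6 = 11
te_Instrument calibration = (6 + 4·11 + 16)/6 = 66/6 = 11
te_Pilot data = (5 + 4·7 + 9)/6 = 42/6 = 7
te_Data collection = (5 + 4·10 + 27)/6 = 72/6 = 12

Forward pass:
ES_Protocol design = 0; EF_Protocol design = 10
ES_IRB approval = 10; EF_IRB approval = 10+5 = 15
ES_Recruitment = 15; EF_Recruitment = 15+11 = 26
ES_Instrument calibration = 10; EF_Instrument calibration = 10+11 = 21
ES_Pilot data = 15; EF_Pilot data = 15+7 = 22
ES_Data collection = max(EF_Recruitment=26, EF_Instrument calibration=21, EF_Pilot data=22) = 26; EF_Data collection = 26+12 = 38
Expected project duration μ = 38 days. Critical path: Protocol design → IRB approval → Recruitment → Data collection.

38 days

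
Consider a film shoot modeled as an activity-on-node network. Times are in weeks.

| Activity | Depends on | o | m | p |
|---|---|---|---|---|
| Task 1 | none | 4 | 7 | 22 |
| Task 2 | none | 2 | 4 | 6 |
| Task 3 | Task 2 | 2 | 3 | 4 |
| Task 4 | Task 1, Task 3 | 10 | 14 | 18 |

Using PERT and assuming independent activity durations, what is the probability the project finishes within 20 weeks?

0.180

te_Task 1 = (4 + 4·7 + 22)/6 = 54/6 = 9; σ²_Task 1 = ((22−4)/6)² = 9.000
te_Task 2 = (2 + 4·4 + 6)/6 = 24/6 = 4; σ²_Task 2 = ((6−2)/6)² = 0.444
te_Task 3 = (2 + 4·3 + 4)/6 = 18/6 = 3; σ²_Task 3 = ((4−2)/6)² = 0.111
te_Task 4 = (10 + 4·14 + 18)/6 = 84/6 = 14; σ²_Task 4 = ((18−10)/6)² = 1.778

Forward pass:
ES_Task 1 = 0; EF_Task 1 = 9
ES_Task 2 = 0; EF_Task 2 = 4
ES_Task 3 = 4; EF_Task 3 = 4+3 = 7
ES_Task 4 = max(EF_Task 1=9, EF_Task 3=7) = 9; EF_Task 4 = 9+14 = 23
Expected project duration μ = 23 weeks. Critical path: Task 1 → Task 4.

Variance along critical path = 9.000 + 1.778 = 10.778; σ = √10.778 = 3.283 weeks.
Z = (20 − 23) / 3.283 = -0.914
P(T ≤ 20) = Φ(-0.914) ≈ 0.180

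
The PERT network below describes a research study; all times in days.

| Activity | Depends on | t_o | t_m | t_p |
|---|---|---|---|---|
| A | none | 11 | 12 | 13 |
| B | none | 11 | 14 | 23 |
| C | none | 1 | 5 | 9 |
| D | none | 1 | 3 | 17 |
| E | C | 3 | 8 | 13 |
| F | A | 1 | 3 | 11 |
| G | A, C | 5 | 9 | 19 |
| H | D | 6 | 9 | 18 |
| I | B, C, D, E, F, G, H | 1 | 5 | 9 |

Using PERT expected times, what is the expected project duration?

te_A = (11 + 4·12 + 13)/6 = 72/6 = 12
te_B = (11 + 4·14 + 23)/6 = 90/6 = 15
te_C = (1 + 4·5 + 9)/6 = 30/6 = 5
te_D = (1 + 4·3 + 17)/6 = 30/6 = 5
te_E = (3 + 4·8 + 13)/6 = 48/6 = 8
te_F = (1 + 4·3 + 11)/6 = 24/6 = 4
te_G = (5 + 4·9 + 19)/6 = 60/6 = 10
te_H = (6 + 4·9 + 18)/6 = 60/6 = 10
te_I = (1 + 4·5 + 9)/6 = 30/6 = 5

Forward pass:
ES_A = 0; EF_A = 12
ES_B = 0; EF_B = 15
ES_C = 0; EF_C = 5
ES_D = 0; EF_D = 5
ES_E = 5; EF_E = 5+8 = 13
ES_F = 12; EF_F = 12+4 = 16
ES_G = max(EF_A=12, EF_C=5) = 12; EF_G = 12+10 = 22
ES_H = 5; EF_H = 5+10 = 15
ES_I = max(EF_B=15, EF_C=5, EF_D=5, EF_E=13, EF_F=16, EF_G=22, EF_H=15) = 22; EF_I = 22+5 = 27
Expected project duration μ = 27 days. Critical path: A → G → I.

27 days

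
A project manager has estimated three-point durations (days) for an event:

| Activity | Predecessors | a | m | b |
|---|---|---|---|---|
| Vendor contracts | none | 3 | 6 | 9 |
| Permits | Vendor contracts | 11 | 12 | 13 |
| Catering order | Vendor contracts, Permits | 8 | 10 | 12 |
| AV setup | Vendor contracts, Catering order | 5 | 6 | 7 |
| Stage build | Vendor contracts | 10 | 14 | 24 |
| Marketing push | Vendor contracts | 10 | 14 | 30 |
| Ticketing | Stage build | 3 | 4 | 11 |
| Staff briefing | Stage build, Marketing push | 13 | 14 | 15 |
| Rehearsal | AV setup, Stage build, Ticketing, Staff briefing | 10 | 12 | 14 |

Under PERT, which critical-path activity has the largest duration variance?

te_Vendor contracts = (3 + 4·6 + 9)/6 = 36/6 = 6; σ²_Vendor contracts = ((9−3)/6)² = 1.000
te_Permits = (11 + 4·12 + 13)/6 = 72/6 = 12; σ²_Permits = ((13−11)/6)² = 0.111
te_Catering order = (8 + 4·10 + 12)/6 = 60/6 = 10; σ²_Catering order = ((12−8)/6)² = 0.444
te_AV setup = (5 + 4·6 + 7)/6 = 36/6 = 6; σ²_AV setup = ((7−5)/6)² = 0.111
te_Stage build = (10 + 4·14 + 24)/6 = 90/6 = 15; σ²_Stage build = ((24−10)/6)² = 5.444
te_Marketing push = (10 + 4·14 + 30)/6 = 96/6 = 16; σ²_Marketing push = ((30−10)/6)² = 11.111
te_Ticketing = (3 + 4·4 + 11)/6 = 30/6 = 5; σ²_Ticketing = ((11−3)/6)² = 1.778
te_Staff briefing = (13 + 4·14 + 15)/6 = 84/6 = 14; σ²_Staff briefing = ((15−13)/6)² = 0.111
te_Rehearsal = (10 + 4·12 + 14)/6 = 72/6 = 12; σ²_Rehearsal = ((14−10)/6)² = 0.444

Forward pass:
ES_Vendor contracts = 0; EF_Vendor contracts = 6
ES_Permits = 6; EF_Permits = 6+12 = 18
ES_Catering order = max(EF_Vendor contracts=6, EF_Permits=18) = 18; EF_Catering order = 18+10 = 28
ES_AV setup = max(EF_Vendor contracts=6, EF_Catering order=28) = 28; EF_AV setup = 28+6 = 34
ES_Stage build = 6; EF_Stage build = 6+15 = 21
ES_Marketing push = 6; EF_Marketing push = 6+16 = 22
ES_Ticketing = 21; EF_Ticketing = 21+5 = 26
ES_Staff briefing = max(EF_Stage build=21, EF_Marketing push=22) = 22; EF_Staff briefing = 22+14 = 36
ES_Rehearsal = max(EF_AV setup=34, EF_Stage build=21, EF_Ticketing=26, EF_Staff briefing=36) = 36; EF_Rehearsal = 36+12 = 48
Expected project duration μ = 48 days. Critical path: Vendor contracts → Marketing push → Staff briefing → Rehearsal.

Variances on critical path: σ²_Vendor contracts=1.000, σ²_Marketing push=11.111, σ²_Staff briefing=0.111, σ²_Rehearsal=0.444.
Largest is σ²_Marketing push = 11.111.

Marketing push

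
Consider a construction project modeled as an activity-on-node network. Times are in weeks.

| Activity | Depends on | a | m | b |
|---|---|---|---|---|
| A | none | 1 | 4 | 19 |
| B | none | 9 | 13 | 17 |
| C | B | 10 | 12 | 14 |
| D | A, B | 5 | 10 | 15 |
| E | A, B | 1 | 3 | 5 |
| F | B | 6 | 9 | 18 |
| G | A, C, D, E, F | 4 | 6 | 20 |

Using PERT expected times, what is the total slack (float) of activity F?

te_A = (1 + 4·4 + 19)/6 = 36/6 = 6
te_B = (9 + 4·13 + 17)/6 = 78/6 = 13
te_C = (10 + 4·12 + 14)/6 = 72/6 = 12
te_D = (5 + 4·10 + 15)/6 = 60/6 = 10
te_E = (1 + 4·3 + 5)/6 = 18/6 = 3
te_F = (6 + 4·9 + 18)/6 = 60/6 = 10
te_G = (4 + 4·6 + 20)/6 = 48/6 = 8

Forward pass:
ES_A = 0; EF_A = 6
ES_B = 0; EF_B = 13
ES_C = 13; EF_C = 13+12 = 25
ES_D = max(EF_A=6, EF_B=13) = 13; EF_D = 13+10 = 23
ES_E = max(EF_A=6, EF_B=13) = 13; EF_E = 13+3 = 16
ES_F = 13; EF_F = 13+10 = 23
ES_G = max(EF_A=6, EF_C=25, EF_D=23, EF_E=16, EF_F=23) = 25; EF_G = 25+8 = 33
Expected project duration μ = 33 weeks. Critical path: B → C → G.

Backward pass:
LF_G = 33; LS_G = 33−8 = 25
LF_F = LS_G = 25; LS_F = 25−10 = 15
LF_E = LS_G = 25; LS_E = 25−3 = 22
LF_D = LS_G = 25; LS_D = 25−10 = 15
LF_C = LS_G = 25; LS_C = 25−12 = 13
LF_B = min(LS_C=13, LS_D=15, LS_E=22, LS_F=15) = 13; LS_B = 13−13 = 0
LF_A = min(LS_D=15, LS_E=22, LS_G=25) = 15; LS_A = 15−6 = 9
Slack_F = LS_F − ES_F = 15 − 13 = 2

2 weeks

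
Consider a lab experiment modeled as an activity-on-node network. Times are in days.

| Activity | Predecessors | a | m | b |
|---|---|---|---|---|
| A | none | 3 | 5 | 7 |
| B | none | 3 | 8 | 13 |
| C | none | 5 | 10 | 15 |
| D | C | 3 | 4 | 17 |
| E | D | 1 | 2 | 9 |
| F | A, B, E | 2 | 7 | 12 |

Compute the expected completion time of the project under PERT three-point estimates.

26 days

te_A = (3 + 4·5 + 7)/6 = 30/6 = 5
te_B = (3 + 4·8 + 13)/6 = 48/6 = 8
te_C = (5 + 4·10 + 15)/6 = 60/6 = 10
te_D = (3 + 4·4 + 17)/6 = 36/6 = 6
te_E = (1 + 4·2 + 9)/6 = 18/6 = 3
te_F = (2 + 4·7 + 12)/6 = 42/6 = 7

Forward pass:
ES_A = 0; EF_A = 5
ES_B = 0; EF_B = 8
ES_C = 0; EF_C = 10
ES_D = 10; EF_D = 10+6 = 16
ES_E = 16; EF_E = 16+3 = 19
ES_F = max(EF_A=5, EF_B=8, EF_E=19) = 19; EF_F = 19+7 = 26
Expected project duration μ = 26 days. Critical path: C → D → E → F.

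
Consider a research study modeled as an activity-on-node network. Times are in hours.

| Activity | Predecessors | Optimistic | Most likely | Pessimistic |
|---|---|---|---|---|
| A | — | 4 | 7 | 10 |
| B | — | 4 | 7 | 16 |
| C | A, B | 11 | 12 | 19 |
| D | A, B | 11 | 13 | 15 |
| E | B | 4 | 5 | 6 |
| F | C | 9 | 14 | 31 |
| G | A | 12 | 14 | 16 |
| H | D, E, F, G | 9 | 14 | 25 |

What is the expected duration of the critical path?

te_A = (4 + 4·7 + 10)/6 = 42/6 = 7
te_B = (4 + 4·7 + 16)/6 = 48/6 = 8
te_C = (11 + 4·12 + 19)/6 = 78/6 = 13
te_D = (11 + 4·13 + 15)/6 = 78/6 = 13
te_E = (4 + 4·5 + 6)/6 = 30/6 = 5
te_F = (9 + 4·14 + 31)/6 = 96/6 = 16
te_G = (12 + 4·14 + 16)/6 = 84/6 = 14
te_H = (9 + 4·14 + 25)/6 = 90/6 = 15

Forward pass:
ES_A = 0; EF_A = 7
ES_B = 0; EF_B = 8
ES_C = max(EF_A=7, EF_B=8) = 8; EF_C = 8+13 = 21
ES_D = max(EF_A=7, EF_B=8) = 8; EF_D = 8+13 = 21
ES_E = 8; EF_E = 8+5 = 13
ES_F = 21; EF_F = 21+16 = 37
ES_G = 7; EF_G = 7+14 = 21
ES_H = max(EF_D=21, EF_E=13, EF_F=37, EF_G=21) = 37; EF_H = 37+15 = 52
Expected project duration μ = 52 hours. Critical path: B → C → F → H.

52 hours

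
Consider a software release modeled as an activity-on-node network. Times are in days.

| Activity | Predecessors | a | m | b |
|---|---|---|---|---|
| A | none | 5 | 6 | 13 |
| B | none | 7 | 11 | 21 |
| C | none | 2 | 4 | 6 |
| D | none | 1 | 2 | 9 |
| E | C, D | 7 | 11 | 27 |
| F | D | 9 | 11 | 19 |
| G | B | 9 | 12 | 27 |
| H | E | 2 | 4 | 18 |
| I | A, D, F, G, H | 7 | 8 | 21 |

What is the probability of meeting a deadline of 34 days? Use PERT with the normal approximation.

0.327

te_A = (5 + 4·6 + 13)/6 = 42/6 = 7; σ²_A = ((13−5)/6)² = 1.778
te_B = (7 + 4·11 + 21)/6 = 72/6 = 12; σ²_B = ((21−7)/6)² = 5.444
te_C = (2 + 4·4 + 6)/6 = 24/6 = 4; σ²_C = ((6−2)/6)² = 0.444
te_D = (1 + 4·2 + 9)/6 = 18/6 = 3; σ²_D = ((9−1)/6)² = 1.778
te_E = (7 + 4·11 + 27)/6 = 78/6 = 13; σ²_E = ((27−7)/6)² = 11.111
te_F = (9 + 4·11 + 19)/6 = 72/6 = 12; σ²_F = ((19−9)/6)² = 2.778
te_G = (9 + 4·12 + 27)/6 = 84/6 = 14; σ²_G = ((27−9)/6)² = 9.000
te_H = (2 + 4·4 + 18)/6 = 36/6 = 6; σ²_H = ((18−2)/6)² = 7.111
te_I = (7 + 4·8 + 21)/6 = 60/6 = 10; σ²_I = ((21−7)/6)² = 5.444

Forward pass:
ES_A = 0; EF_A = 7
ES_B = 0; EF_B = 12
ES_C = 0; EF_C = 4
ES_D = 0; EF_D = 3
ES_E = max(EF_C=4, EF_D=3) = 4; EF_E = 4+13 = 17
ES_F = 3; EF_F = 3+12 = 15
ES_G = 12; EF_G = 12+14 = 26
ES_H = 17; EF_H = 17+6 = 23
ES_I = max(EF_A=7, EF_D=3, EF_F=15, EF_G=26, EF_H=23) = 26; EF_I = 26+10 = 36
Expected project duration μ = 36 days. Critical path: B → G → I.

Variance along critical path = 5.444 + 9.000 + 5.444 = 19.889; σ = √19.889 = 4.460 days.
Z = (34 − 36) / 4.460 = -0.448
P(T ≤ 34) = Φ(-0.448) ≈ 0.327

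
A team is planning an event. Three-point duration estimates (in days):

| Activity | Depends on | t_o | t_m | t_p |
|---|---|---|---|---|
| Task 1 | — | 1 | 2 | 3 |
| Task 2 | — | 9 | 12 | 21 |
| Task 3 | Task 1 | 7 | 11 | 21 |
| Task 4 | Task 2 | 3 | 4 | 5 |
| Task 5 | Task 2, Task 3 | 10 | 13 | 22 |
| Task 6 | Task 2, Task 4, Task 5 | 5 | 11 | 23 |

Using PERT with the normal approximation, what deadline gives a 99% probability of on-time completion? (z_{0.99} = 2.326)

te_Task 1 = (1 + 4·2 + 3)/6 = 12/6 = 2; σ²_Task 1 = ((3−1)/6)² = 0.111
te_Task 2 = (9 + 4·12 + 21)/6 = 78/6 = 13; σ²_Task 2 = ((21−9)/6)² = 4.000
te_Task 3 = (7 + 4·11 + 21)/6 = 72/6 = 12; σ²_Task 3 = ((21−7)/6)² = 5.444
te_Task 4 = (3 + 4·4 + 5)/6 = 24/6 = 4; σ²_Task 4 = ((5−3)/6)² = 0.111
te_Task 5 = (10 + 4·13 + 22)/6 = 84/6 = 14; σ²_Task 5 = ((22−10)/6)² = 4.000
te_Task 6 = (5 + 4·11 + 23)/6 = 72/6 = 12; σ²_Task 6 = ((23−5)/6)² = 9.000

Forward pass:
ES_Task 1 = 0; EF_Task 1 = 2
ES_Task 2 = 0; EF_Task 2 = 13
ES_Task 3 = 2; EF_Task 3 = 2+12 = 14
ES_Task 4 = 13; EF_Task 4 = 13+4 = 17
ES_Task 5 = max(EF_Task 2=13, EF_Task 3=14) = 14; EF_Task 5 = 14+14 = 28
ES_Task 6 = max(EF_Task 2=13, EF_Task 4=17, EF_Task 5=28) = 28; EF_Task 6 = 28+12 = 40
Expected project duration μ = 40 days. Critical path: Task 1 → Task 3 → Task 5 → Task 6.

Variance along critical path = 0.111 + 5.444 + 4.000 + 9.000 = 18.556; σ = 4.308 days.
D = μ + z·σ = 40 + 2.326·4.308 = 50.0 days

50.0 days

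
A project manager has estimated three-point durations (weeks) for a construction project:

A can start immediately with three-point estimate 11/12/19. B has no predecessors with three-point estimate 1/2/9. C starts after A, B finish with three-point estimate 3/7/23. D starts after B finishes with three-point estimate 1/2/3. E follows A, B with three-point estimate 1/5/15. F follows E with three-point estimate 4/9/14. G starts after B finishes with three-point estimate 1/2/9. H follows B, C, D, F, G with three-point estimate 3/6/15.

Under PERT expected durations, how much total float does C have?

6 weeks

te_A = (11 + 4·12 + 19)/6 = 78/6 = 13
te_B = (1 + 4·2 + 9)/6 = 18/6 = 3
te_C = (3 + 4·7 + 23)/6 = 54/6 = 9
te_D = (1 + 4·2 + 3)/6 = 12/6 = 2
te_E = (1 + 4·5 + 15)/6 = 36/6 = 6
te_F = (4 + 4·9 + 14)/6 = 54/6 = 9
te_G = (1 + 4·2 + 9)/6 = 18/6 = 3
te_H = (3 + 4·6 + 15)/6 = 42/6 = 7

Forward pass:
ES_A = 0; EF_A = 13
ES_B = 0; EF_B = 3
ES_C = max(EF_A=13, EF_B=3) = 13; EF_C = 13+9 = 22
ES_D = 3; EF_D = 3+2 = 5
ES_E = max(EF_A=13, EF_B=3) = 13; EF_E = 13+6 = 19
ES_F = 19; EF_F = 19+9 = 28
ES_G = 3; EF_G = 3+3 = 6
ES_H = max(EF_B=3, EF_C=22, EF_D=5, EF_F=28, EF_G=6) = 28; EF_H = 28+7 = 35
Expected project duration μ = 35 weeks. Critical path: A → E → F → H.

Backward pass:
LF_H = 35; LS_H = 35−7 = 28
LF_G = LS_H = 28; LS_G = 28−3 = 25
LF_F = LS_H = 28; LS_F = 28−9 = 19
LF_E = LS_F = 19; LS_E = 19−6 = 13
LF_D = LS_H = 28; LS_D = 28−2 = 26
LF_C = LS_H = 28; LS_C = 28−9 = 19
LF_B = min(LS_C=19, LS_D=26, LS_E=13, LS_G=25, LS_H=28) = 13; LS_B = 13−3 = 10
LF_A = min(LS_C=19, LS_E=13) = 13; LS_A = 13−13 = 0
Slack_C = LS_C − ES_C = 19 − 13 = 6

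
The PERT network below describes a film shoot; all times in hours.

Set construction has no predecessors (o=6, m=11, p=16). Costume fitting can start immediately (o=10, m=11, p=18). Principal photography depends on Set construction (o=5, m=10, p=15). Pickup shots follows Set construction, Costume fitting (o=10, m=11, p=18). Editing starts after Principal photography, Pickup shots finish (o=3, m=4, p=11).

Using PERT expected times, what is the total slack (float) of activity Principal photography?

3 hours

te_Set construction = (6 + 4·11 + 16)/6 = 66/6 = 11
te_Costume fitting = (10 + 4·11 + 18)/6 = 72/6 = 12
te_Principal photography = (5 + 4·10 + 15)/6 = 60/6 = 10
te_Pickup shots = (10 + 4·11 + 18)/6 = 72/6 = 12
te_Editing = (3 + 4·4 + 11)/6 = 30/6 = 5

Forward pass:
ES_Set construction = 0; EF_Set construction = 11
ES_Costume fitting = 0; EF_Costume fitting = 12
ES_Principal photography = 11; EF_Principal photography = 11+10 = 21
ES_Pickup shots = max(EF_Set construction=11, EF_Costume fitting=12) = 12; EF_Pickup shots = 12+12 = 24
ES_Editing = max(EF_Principal photography=21, EF_Pickup shots=24) = 24; EF_Editing = 24+5 = 29
Expected project duration μ = 29 hours. Critical path: Costume fitting → Pickup shots → Editing.

Backward pass:
LF_Editing = 29; LS_Editing = 29−5 = 24
LF_Pickup shots = LS_Editing = 24; LS_Pickup shots = 24−12 = 12
LF_Principal photography = LS_Editing = 24; LS_Principal photography = 24−10 = 14
LF_Costume fitting = LS_Pickup shots = 12; LS_Costume fitting = 12−12 = 0
LF_Set construction = min(LS_Principal photography=14, LS_Pickup shots=12) = 12; LS_Set construction = 12−11 = 1
Slack_Principal photography = LS_Principal photography − ES_Principal photography = 14 − 11 = 3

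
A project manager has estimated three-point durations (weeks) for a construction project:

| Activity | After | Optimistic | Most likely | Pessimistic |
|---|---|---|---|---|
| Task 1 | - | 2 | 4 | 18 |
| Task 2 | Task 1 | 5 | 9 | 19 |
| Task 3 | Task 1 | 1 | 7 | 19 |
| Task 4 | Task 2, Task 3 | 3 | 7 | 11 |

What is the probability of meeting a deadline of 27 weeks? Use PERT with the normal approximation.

te_Task 1 = (2 + 4·4 + 18)/6 = 36/6 = 6; σ²_Task 1 = ((18−2)/6)² = 7.111
te_Task 2 = (5 + 4·9 + 19)/6 = 60/6 = 10; σ²_Task 2 = ((19−5)/6)² = 5.444
te_Task 3 = (1 + 4·7 + 19)/6 = 48/6 = 8; σ²_Task 3 = ((19−1)/6)² = 9.000
te_Task 4 = (3 + 4·7 + 11)/6 = 42/6 = 7; σ²_Task 4 = ((11−3)/6)² = 1.778

Forward pass:
ES_Task 1 = 0; EF_Task 1 = 6
ES_Task 2 = 6; EF_Task 2 = 6+10 = 16
ES_Task 3 = 6; EF_Task 3 = 6+8 = 14
ES_Task 4 = max(EF_Task 2=16, EF_Task 3=14) = 16; EF_Task 4 = 16+7 = 23
Expected project duration μ = 23 weeks. Critical path: Task 1 → Task 2 → Task 4.

Variance along critical path = 7.111 + 5.444 + 1.778 = 14.333; σ = √14.333 = 3.786 weeks.
Z = (27 − 23) / 3.786 = 1.057
P(T ≤ 27) = Φ(1.057) ≈ 0.855

0.855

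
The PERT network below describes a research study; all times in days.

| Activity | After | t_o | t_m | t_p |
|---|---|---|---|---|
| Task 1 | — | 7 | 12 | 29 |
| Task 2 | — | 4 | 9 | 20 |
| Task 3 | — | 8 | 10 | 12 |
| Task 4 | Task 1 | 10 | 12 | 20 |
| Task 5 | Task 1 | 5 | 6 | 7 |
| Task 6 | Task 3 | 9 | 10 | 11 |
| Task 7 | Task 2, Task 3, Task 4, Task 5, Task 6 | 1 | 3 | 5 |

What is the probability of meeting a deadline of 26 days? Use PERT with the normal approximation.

0.164

te_Task 1 = (7 + 4·12 + 29)/6 = 84/6 = 14; σ²_Task 1 = ((29−7)/6)² = 13.444
te_Task 2 = (4 + 4·9 + 20)/6 = 60/6 = 10; σ²_Task 2 = ((20−4)/6)² = 7.111
te_Task 3 = (8 + 4·10 + 12)/6 = 60/6 = 10; σ²_Task 3 = ((12−8)/6)² = 0.444
te_Task 4 = (10 + 4·12 + 20)/6 = 78/6 = 13; σ²_Task 4 = ((20−10)/6)² = 2.778
te_Task 5 = (5 + 4·6 + 7)/6 = 36/6 = 6; σ²_Task 5 = ((7−5)/6)² = 0.111
te_Task 6 = (9 + 4·10 + 11)/6 = 60/6 = 10; σ²_Task 6 = ((11−9)/6)² = 0.111
te_Task 7 = (1 + 4·3 + 5)/6 = 18/6 = 3; σ²_Task 7 = ((5−1)/6)² = 0.444

Forward pass:
ES_Task 1 = 0; EF_Task 1 = 14
ES_Task 2 = 0; EF_Task 2 = 10
ES_Task 3 = 0; EF_Task 3 = 10
ES_Task 4 = 14; EF_Task 4 = 14+13 = 27
ES_Task 5 = 14; EF_Task 5 = 14+6 = 20
ES_Task 6 = 10; EF_Task 6 = 10+10 = 20
ES_Task 7 = max(EF_Task 2=10, EF_Task 3=10, EF_Task 4=27, EF_Task 5=20, EF_Task 6=20) = 27; EF_Task 7 = 27+3 = 30
Expected project duration μ = 30 days. Critical path: Task 1 → Task 4 → Task 7.

Variance along critical path = 13.444 + 2.778 + 0.444 = 16.667; σ = √16.667 = 4.082 days.
Z = (26 − 30) / 4.082 = -0.980
P(T ≤ 26) = Φ(-0.980) ≈ 0.164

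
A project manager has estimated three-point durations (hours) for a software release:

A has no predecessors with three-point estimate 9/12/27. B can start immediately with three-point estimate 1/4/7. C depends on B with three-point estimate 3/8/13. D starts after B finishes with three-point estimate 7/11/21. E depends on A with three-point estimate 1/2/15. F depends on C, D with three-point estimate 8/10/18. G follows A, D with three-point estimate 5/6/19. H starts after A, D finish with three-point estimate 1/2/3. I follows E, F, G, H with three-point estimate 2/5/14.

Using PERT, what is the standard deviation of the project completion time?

te_A = (9 + 4·12 + 27)/6 = 84/6 = 14; σ²_A = ((27−9)/6)² = 9.000
te_B = (1 + 4·4 + 7)/6 = 24/6 = 4; σ²_B = ((7−1)/6)² = 1.000
te_C = (3 + 4·8 + 13)/6 = 48/6 = 8; σ²_C = ((13−3)/6)² = 2.778
te_D = (7 + 4·11 + 21)/6 = 72/6 = 12; σ²_D = ((21−7)/6)² = 5.444
te_E = (1 + 4·2 + 15)/6 = 24/6 = 4; σ²_E = ((15−1)/6)² = 5.444
te_F = (8 + 4·10 + 18)/6 = 66/6 = 11; σ²_F = ((18−8)/6)² = 2.778
te_G = (5 + 4·6 + 19)/6 = 48/6 = 8; σ²_G = ((19−5)/6)² = 5.444
te_H = (1 + 4·2 + 3)/6 = 12/6 = 2; σ²_H = ((3−1)/6)² = 0.111
te_I = (2 + 4·5 + 14)/6 = 36/6 = 6; σ²_I = ((14−2)/6)² = 4.000

Forward pass:
ES_A = 0; EF_A = 14
ES_B = 0; EF_B = 4
ES_C = 4; EF_C = 4+8 = 12
ES_D = 4; EF_D = 4+12 = 16
ES_E = 14; EF_E = 14+4 = 18
ES_F = max(EF_C=12, EF_D=16) = 16; EF_F = 16+11 = 27
ES_G = max(EF_A=14, EF_D=16) = 16; EF_G = 16+8 = 24
ES_H = max(EF_A=14, EF_D=16) = 16; EF_H = 16+2 = 18
ES_I = max(EF_E=18, EF_F=27, EF_G=24, EF_H=18) = 27; EF_I = 27+6 = 33
Expected project duration μ = 33 hours. Critical path: B → D → F → I.

Variance along critical path = 1.000 + 5.444 + 2.778 + 4.000 = 13.222
σ = √13.222 = 3.636 hours

3.64 hours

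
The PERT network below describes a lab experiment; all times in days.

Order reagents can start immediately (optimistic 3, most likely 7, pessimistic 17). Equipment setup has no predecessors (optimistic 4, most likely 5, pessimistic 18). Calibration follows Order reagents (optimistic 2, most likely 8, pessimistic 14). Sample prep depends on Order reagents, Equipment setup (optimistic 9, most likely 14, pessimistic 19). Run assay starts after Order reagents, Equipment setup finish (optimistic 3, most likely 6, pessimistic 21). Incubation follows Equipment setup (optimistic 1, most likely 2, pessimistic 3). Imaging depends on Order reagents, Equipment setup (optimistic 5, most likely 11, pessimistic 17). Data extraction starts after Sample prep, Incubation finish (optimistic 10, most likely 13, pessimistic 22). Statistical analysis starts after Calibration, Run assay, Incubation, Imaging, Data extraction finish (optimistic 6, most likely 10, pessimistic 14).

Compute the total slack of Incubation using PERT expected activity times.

13 days

te_Order reagents = (3 + 4·7 + 17)/6 = 48/6 = 8
te_Equipment setup = (4 + 4·5 + 18)/6 = 42/6 = 7
te_Calibration = (2 + 4·8 + 14)/6 = 48/6 = 8
te_Sample prep = (9 + 4·14 + 19)/6 = 84/6 = 14
te_Run assay = (3 + 4·6 + 21)/6 = 48/6 = 8
te_Incubation = (1 + 4·2 + 3)/6 = 12/6 = 2
te_Imaging = (5 + 4·11 + 17)/6 = 66/6 = 11
te_Data extraction = (10 + 4·13 + 22)/6 = 84/6 = 14
te_Statistical analysis = (6 + 4·10 + 14)/6 = 60/6 = 10

Forward pass:
ES_Order reagents = 0; EF_Order reagents = 8
ES_Equipment setup = 0; EF_Equipment setup = 7
ES_Calibration = 8; EF_Calibration = 8+8 = 16
ES_Sample prep = max(EF_Order reagents=8, EF_Equipment setup=7) = 8; EF_Sample prep = 8+14 = 22
ES_Run assay = max(EF_Order reagents=8, EF_Equipment setup=7) = 8; EF_Run assay = 8+8 = 16
ES_Incubation = 7; EF_Incubation = 7+2 = 9
ES_Imaging = max(EF_Order reagents=8, EF_Equipment setup=7) = 8; EF_Imaging = 8+11 = 19
ES_Data extraction = max(EF_Sample prep=22, EF_Incubation=9) = 22; EF_Data extraction = 22+14 = 36
ES_Statistical analysis = max(EF_Calibration=16, EF_Run assay=16, EF_Incubation=9, EF_Imaging=19, EF_Data extraction=36) = 36; EF_Statistical analysis = 36+10 = 46
Expected project duration μ = 46 days. Critical path: Order reagents → Sample prep → Data extraction → Statistical analysis.

Backward pass:
LF_Statistical analysis = 46; LS_Statistical analysis = 46−10 = 36
LF_Data extraction = LS_Statistical analysis = 36; LS_Data extraction = 36−14 = 22
LF_Imaging = LS_Statistical analysis = 36; LS_Imaging = 36−11 = 25
LF_Incubation = min(LS_Data extraction=22, LS_Statistical analysis=36) = 22; LS_Incubation = 22−2 = 20
LF_Run assay = LS_Statistical analysis = 36; LS_Run assay = 36−8 = 28
LF_Sample prep = LS_Data extraction = 22; LS_Sample prep = 22−14 = 8
LF_Calibration = LS_Statistical analysis = 36; LS_Calibration = 36−8 = 28
LF_Equipment setup = min(LS_Sample prep=8, LS_Run assay=28, LS_Incubation=20, LS_Imaging=25) = 8; LS_Equipment setup = 8−7 = 1
LF_Order reagents = min(LS_Calibration=28, LS_Sample prep=8, LS_Run assay=28, LS_Imaging=25) = 8; LS_Order reagents = 8−8 = 0
Slack_Incubation = LS_Incubation − ES_Incubation = 20 − 7 = 13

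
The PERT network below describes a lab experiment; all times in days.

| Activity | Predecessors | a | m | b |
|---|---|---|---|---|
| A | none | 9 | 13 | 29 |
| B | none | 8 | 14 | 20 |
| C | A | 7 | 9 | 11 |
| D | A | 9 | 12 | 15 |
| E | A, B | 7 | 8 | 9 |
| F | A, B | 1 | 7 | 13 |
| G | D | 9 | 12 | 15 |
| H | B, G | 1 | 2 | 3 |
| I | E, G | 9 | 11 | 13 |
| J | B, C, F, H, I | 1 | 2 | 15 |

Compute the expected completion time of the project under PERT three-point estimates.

54 days

te_A = (9 + 4·13 + 29)/6 = 90/6 = 15
te_B = (8 + 4·14 + 20)/6 = 84/6 = 14
te_C = (7 + 4·9 + 11)/6 = 54/6 = 9
te_D = (9 + 4·12 + 15)/6 = 72/6 = 12
te_E = (7 + 4·8 + 9)/6 = 48/6 = 8
te_F = (1 + 4·7 + 13)/6 = 42/6 = 7
te_G = (9 + 4·12 + 15)/6 = 72/6 = 12
te_H = (1 + 4·2 + 3)/6 = 12/6 = 2
te_I = (9 + 4·11 + 13)/6 = 66/6 = 11
te_J = (1 + 4·2 + 15)/6 = 24/6 = 4

Forward pass:
ES_A = 0; EF_A = 15
ES_B = 0; EF_B = 14
ES_C = 15; EF_C = 15+9 = 24
ES_D = 15; EF_D = 15+12 = 27
ES_E = max(EF_A=15, EF_B=14) = 15; EF_E = 15+8 = 23
ES_F = max(EF_A=15, EF_B=14) = 15; EF_F = 15+7 = 22
ES_G = 27; EF_G = 27+12 = 39
ES_H = max(EF_B=14, EF_G=39) = 39; EF_H = 39+2 = 41
ES_I = max(EF_E=23, EF_G=39) = 39; EF_I = 39+11 = 50
ES_J = max(EF_B=14, EF_C=24, EF_F=22, EF_H=41, EF_I=50) = 50; EF_J = 50+4 = 54
Expected project duration μ = 54 days. Critical path: A → D → G → I → J.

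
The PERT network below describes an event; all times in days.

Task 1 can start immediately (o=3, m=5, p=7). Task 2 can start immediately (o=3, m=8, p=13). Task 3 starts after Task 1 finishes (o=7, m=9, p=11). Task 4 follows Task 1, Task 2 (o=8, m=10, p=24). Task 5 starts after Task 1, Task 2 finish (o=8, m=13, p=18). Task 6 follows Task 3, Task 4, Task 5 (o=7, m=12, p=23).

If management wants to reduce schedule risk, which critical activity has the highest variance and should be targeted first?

te_Task 1 = (3 + 4·5 + 7)/6 = 30/6 = 5; σ²_Task 1 = ((7−3)/6)² = 0.444
te_Task 2 = (3 + 4·8 + 13)/6 = 48/6 = 8; σ²_Task 2 = ((13−3)/6)² = 2.778
te_Task 3 = (7 + 4·9 + 11)/6 = 54/6 = 9; σ²_Task 3 = ((11−7)/6)² = 0.444
te_Task 4 = (8 + 4·10 + 24)/6 = 72/6 = 12; σ²_Task 4 = ((24−8)/6)² = 7.111
te_Task 5 = (8 + 4·13 + 18)/6 = 78/6 = 13; σ²_Task 5 = ((18−8)/6)² = 2.778
te_Task 6 = (7 + 4·12 + 23)/6 = 78/6 = 13; σ²_Task 6 = ((23−7)/6)² = 7.111

Forward pass:
ES_Task 1 = 0; EF_Task 1 = 5
ES_Task 2 = 0; EF_Task 2 = 8
ES_Task 3 = 5; EF_Task 3 = 5+9 = 14
ES_Task 4 = max(EF_Task 1=5, EF_Task 2=8) = 8; EF_Task 4 = 8+12 = 20
ES_Task 5 = max(EF_Task 1=5, EF_Task 2=8) = 8; EF_Task 5 = 8+13 = 21
ES_Task 6 = max(EF_Task 3=14, EF_Task 4=20, EF_Task 5=21) = 21; EF_Task 6 = 21+13 = 34
Expected project duration μ = 34 days. Critical path: Task 2 → Task 5 → Task 6.

Variances on critical path: σ²_Task 2=2.778, σ²_Task 5=2.778, σ²_Task 6=7.111.
Largest is σ²_Task 6 = 7.111.

Task 6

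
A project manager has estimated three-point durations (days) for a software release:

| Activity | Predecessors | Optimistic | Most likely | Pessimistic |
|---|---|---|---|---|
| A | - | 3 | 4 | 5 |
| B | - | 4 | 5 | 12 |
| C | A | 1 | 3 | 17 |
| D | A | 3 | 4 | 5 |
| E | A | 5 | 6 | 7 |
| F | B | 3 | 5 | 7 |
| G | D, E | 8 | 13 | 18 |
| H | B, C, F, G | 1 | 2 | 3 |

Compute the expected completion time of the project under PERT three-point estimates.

te_A = (3 + 4·4 + 5)/6 = 24/6 = 4
te_B = (4 + 4·5 + 12)/6 = 36/6 = 6
te_C = (1 + 4·3 + 17)/6 = 30/6 = 5
te_D = (3 + 4·4 + 5)/6 = 24/6 = 4
te_E = (5 + 4·6 + 7)/6 = 36/6 = 6
te_F = (3 + 4·5 + 7)/6 = 30/6 = 5
te_G = (8 + 4·13 + 18)/6 = 78/6 = 13
te_H = (1 + 4·2 + 3)/6 = 12/6 = 2

Forward pass:
ES_A = 0; EF_A = 4
ES_B = 0; EF_B = 6
ES_C = 4; EF_C = 4+5 = 9
ES_D = 4; EF_D = 4+4 = 8
ES_E = 4; EF_E = 4+6 = 10
ES_F = 6; EF_F = 6+5 = 11
ES_G = max(EF_D=8, EF_E=10) = 10; EF_G = 10+13 = 23
ES_H = max(EF_B=6, EF_C=9, EF_F=11, EF_G=23) = 23; EF_H = 23+2 = 25
Expected project duration μ = 25 days. Critical path: A → E → G → H.

25 days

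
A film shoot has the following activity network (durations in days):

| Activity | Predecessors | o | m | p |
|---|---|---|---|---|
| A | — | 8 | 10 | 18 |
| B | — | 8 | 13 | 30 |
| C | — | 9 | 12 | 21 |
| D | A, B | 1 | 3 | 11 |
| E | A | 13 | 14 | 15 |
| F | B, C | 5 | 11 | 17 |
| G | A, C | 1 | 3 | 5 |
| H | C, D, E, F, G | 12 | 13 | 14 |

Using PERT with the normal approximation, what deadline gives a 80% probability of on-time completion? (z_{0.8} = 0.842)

te_A = (8 + 4·10 + 18)/6 = 66/6 = 11; σ²_A = ((18−8)/6)² = 2.778
te_B = (8 + 4·13 + 30)/6 = 90/6 = 15; σ²_B = ((30−8)/6)² = 13.444
te_C = (9 + 4·12 + 21)/6 = 78/6 = 13; σ²_C = ((21−9)/6)² = 4.000
te_D = (1 + 4·3 + 11)/6 = 24/6 = 4; σ²_D = ((11−1)/6)² = 2.778
te_E = (13 + 4·14 + 15)/6 = 84/6 = 14; σ²_E = ((15−13)/6)² = 0.111
te_F = (5 + 4·11 + 17)/6 = 66/6 = 11; σ²_F = ((17−5)/6)² = 4.000
te_G = (1 + 4·3 + 5)/6 = 18/6 = 3; σ²_G = ((5−1)/6)² = 0.444
te_H = (12 + 4·13 + 14)/6 = 78/6 = 13; σ²_H = ((14−12)/6)² = 0.111

Forward pass:
ES_A = 0; EF_A = 11
ES_B = 0; EF_B = 15
ES_C = 0; EF_C = 13
ES_D = max(EF_A=11, EF_B=15) = 15; EF_D = 15+4 = 19
ES_E = 11; EF_E = 11+14 = 25
ES_F = max(EF_B=15, EF_C=13) = 15; EF_F = 15+11 = 26
ES_G = max(EF_A=11, EF_C=13) = 13; EF_G = 13+3 = 16
ES_H = max(EF_C=13, EF_D=19, EF_E=25, EF_F=26, EF_G=16) = 26; EF_H = 26+13 = 39
Expected project duration μ = 39 days. Critical path: B → F → H.

Variance along critical path = 13.444 + 4.000 + 0.111 = 17.556; σ = 4.190 days.
D = μ + z·σ = 39 + 0.842·4.190 = 42.5 days

42.5 days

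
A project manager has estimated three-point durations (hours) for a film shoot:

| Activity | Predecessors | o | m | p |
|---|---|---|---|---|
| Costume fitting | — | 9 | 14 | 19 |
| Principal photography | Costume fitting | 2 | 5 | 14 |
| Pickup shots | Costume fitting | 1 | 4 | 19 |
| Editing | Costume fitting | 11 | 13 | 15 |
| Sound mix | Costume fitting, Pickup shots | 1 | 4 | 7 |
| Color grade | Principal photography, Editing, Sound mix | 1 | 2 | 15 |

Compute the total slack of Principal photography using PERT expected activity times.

7 hours

te_Costume fitting = (9 + 4·14 + 19)/6 = 84/6 = 14
te_Principal photography = (2 + 4·5 + 14)/6 = 36/6 = 6
te_Pickup shots = (1 + 4·4 + 19)/6 = 36/6 = 6
te_Editing = (11 + 4·13 + 15)/6 = 78/6 = 13
te_Sound mix = (1 + 4·4 + 7)/6 = 24/6 = 4
te_Color grade = (1 + 4·2 + 15)/6 = 24/6 = 4

Forward pass:
ES_Costume fitting = 0; EF_Costume fitting = 14
ES_Principal photography = 14; EF_Principal photography = 14+6 = 20
ES_Pickup shots = 14; EF_Pickup shots = 14+6 = 20
ES_Editing = 14; EF_Editing = 14+13 = 27
ES_Sound mix = max(EF_Costume fitting=14, EF_Pickup shots=20) = 20; EF_Sound mix = 20+4 = 24
ES_Color grade = max(EF_Principal photography=20, EF_Editing=27, EF_Sound mix=24) = 27; EF_Color grade = 27+4 = 31
Expected project duration μ = 31 hours. Critical path: Costume fitting → Editing → Color grade.

Backward pass:
LF_Color grade = 31; LS_Color grade = 31−4 = 27
LF_Sound mix = LS_Color grade = 27; LS_Sound mix = 27−4 = 23
LF_Editing = LS_Color grade = 27; LS_Editing = 27−13 = 14
LF_Pickup shots = LS_Sound mix = 23; LS_Pickup shots = 23−6 = 17
LF_Principal photography = LS_Color grade = 27; LS_Principal photography = 27−6 = 21
LF_Costume fitting = min(LS_Principal photography=21, LS_Pickup shots=17, LS_Editing=14, LS_Sound mix=23) = 14; LS_Costume fitting = 14−14 = 0
Slack_Principal photography = LS_Principal photography − ES_Principal photography = 21 − 14 = 7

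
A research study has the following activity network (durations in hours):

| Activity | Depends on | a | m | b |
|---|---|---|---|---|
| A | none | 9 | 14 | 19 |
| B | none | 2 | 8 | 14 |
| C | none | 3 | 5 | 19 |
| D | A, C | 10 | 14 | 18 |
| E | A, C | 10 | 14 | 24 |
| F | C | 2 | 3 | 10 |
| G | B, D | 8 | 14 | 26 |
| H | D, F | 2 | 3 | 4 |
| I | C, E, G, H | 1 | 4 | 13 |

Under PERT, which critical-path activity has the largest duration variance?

te_A = (9 + 4·14 + 19)/6 = 84/6 = 14; σ²_A = ((19−9)/6)² = 2.778
te_B = (2 + 4·8 + 14)/6 = 48/6 = 8; σ²_B = ((14−2)/6)² = 4.000
te_C = (3 + 4·5 + 19)/6 = 42/6 = 7; σ²_C = ((19−3)/6)² = 7.111
te_D = (10 + 4·14 + 18)/6 = 84/6 = 14; σ²_D = ((18−10)/6)² = 1.778
te_E = (10 + 4·14 + 24)/6 = 90/6 = 15; σ²_E = ((24−10)/6)² = 5.444
te_F = (2 + 4·3 + 10)/6 = 24/6 = 4; σ²_F = ((10−2)/6)² = 1.778
te_G = (8 + 4·14 + 26)/6 = 90/6 = 15; σ²_G = ((26−8)/6)² = 9.000
te_H = (2 + 4·3 + 4)/6 = 18/6 = 3; σ²_H = ((4−2)/6)² = 0.111
te_I = (1 + 4·4 + 13)/6 = 30/6 = 5; σ²_I = ((13−1)/6)² = 4.000

Forward pass:
ES_A = 0; EF_A = 14
ES_B = 0; EF_B = 8
ES_C = 0; EF_C = 7
ES_D = max(EF_A=14, EF_C=7) = 14; EF_D = 14+14 = 28
ES_E = max(EF_A=14, EF_C=7) = 14; EF_E = 14+15 = 29
ES_F = 7; EF_F = 7+4 = 11
ES_G = max(EF_B=8, EF_D=28) = 28; EF_G = 28+15 = 43
ES_H = max(EF_D=28, EF_F=11) = 28; EF_H = 28+3 = 31
ES_I = max(EF_C=7, EF_E=29, EF_G=43, EF_H=31) = 43; EF_I = 43+5 = 48
Expected project duration μ = 48 hours. Critical path: A → D → G → I.

Variances on critical path: σ²_A=2.778, σ²_D=1.778, σ²_G=9.000, σ²_I=4.000.
Largest is σ²_G = 9.000.

G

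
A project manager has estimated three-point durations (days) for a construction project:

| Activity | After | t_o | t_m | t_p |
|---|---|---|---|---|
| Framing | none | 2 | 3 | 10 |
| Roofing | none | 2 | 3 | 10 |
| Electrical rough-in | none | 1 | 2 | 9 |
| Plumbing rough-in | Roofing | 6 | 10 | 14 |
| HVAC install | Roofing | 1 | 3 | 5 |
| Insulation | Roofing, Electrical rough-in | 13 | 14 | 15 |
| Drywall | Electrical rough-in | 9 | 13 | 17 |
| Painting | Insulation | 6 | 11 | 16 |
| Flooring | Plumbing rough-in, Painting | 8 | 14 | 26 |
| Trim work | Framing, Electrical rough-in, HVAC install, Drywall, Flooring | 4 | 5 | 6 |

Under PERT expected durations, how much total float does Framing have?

te_Framing = (2 + 4·3 + 10)/6 = 24/6 = 4
te_Roofing = (2 + 4·3 + 10)/6 = 24/6 = 4
te_Electrical rough-in = (1 + 4·2 + 9)/6 = 18/6 = 3
te_Plumbing rough-in = (6 + 4·10 + 14)/6 = 60/6 = 10
te_HVAC install = (1 + 4·3 + 5)/6 = 18/6 = 3
te_Insulation = (13 + 4·14 + 15)/6 = 84/6 = 14
te_Drywall = (9 + 4·13 + 17)/6 = 78/6 = 13
te_Painting = (6 + 4·11 + 16)/6 = 66/6 = 11
te_Flooring = (8 + 4·14 + 26)/6 = 90/6 = 15
te_Trim work = (4 + 4·5 + 6)/6 = 30/6 = 5

Forward pass:
ES_Framing = 0; EF_Framing = 4
ES_Roofing = 0; EF_Roofing = 4
ES_Electrical rough-in = 0; EF_Electrical rough-in = 3
ES_Plumbing rough-in = 4; EF_Plumbing rough-in = 4+10 = 14
ES_HVAC install = 4; EF_HVAC install = 4+3 = 7
ES_Insulation = max(EF_Roofing=4, EF_Electrical rough-in=3) = 4; EF_Insulation = 4+14 = 18
ES_Drywall = 3; EF_Drywall = 3+13 = 16
ES_Painting = 18; EF_Painting = 18+11 = 29
ES_Flooring = max(EF_Plumbing rough-in=14, EF_Painting=29) = 29; EF_Flooring = 29+15 = 44
ES_Trim work = max(EF_Framing=4, EF_Electrical rough-in=3, EF_HVAC install=7, EF_Drywall=16, EF_Flooring=44) = 44; EF_Trim work = 44+5 = 49
Expected project duration μ = 49 days. Critical path: Roofing → Insulation → Painting → Flooring → Trim work.

Backward pass:
LF_Trim work = 49; LS_Trim work = 49−5 = 44
LF_Flooring = LS_Trim work = 44; LS_Flooring = 44−15 = 29
LF_Painting = LS_Flooring = 29; LS_Painting = 29−11 = 18
LF_Drywall = LS_Trim work = 44; LS_Drywall = 44−13 = 31
LF_Insulation = LS_Painting = 18; LS_Insulation = 18−14 = 4
LF_HVAC install = LS_Trim work = 44; LS_HVAC install = 44−3 = 41
LF_Plumbing rough-in = LS_Flooring = 29; LS_Plumbing rough-in = 29−10 = 19
LF_Electrical rough-in = min(LS_Insulation=4, LS_Drywall=31, LS_Trim work=44) = 4; LS_Electrical rough-in = 4−3 = 1
LF_Roofing = min(LS_Plumbing rough-in=19, LS_HVAC install=41, LS_Insulation=4) = 4; LS_Roofing = 4−4 = 0
LF_Framing = LS_Trim work = 44; LS_Framing = 44−4 = 40
Slack_Framing = LS_Framing − ES_Framing = 40 − 0 = 40

40 days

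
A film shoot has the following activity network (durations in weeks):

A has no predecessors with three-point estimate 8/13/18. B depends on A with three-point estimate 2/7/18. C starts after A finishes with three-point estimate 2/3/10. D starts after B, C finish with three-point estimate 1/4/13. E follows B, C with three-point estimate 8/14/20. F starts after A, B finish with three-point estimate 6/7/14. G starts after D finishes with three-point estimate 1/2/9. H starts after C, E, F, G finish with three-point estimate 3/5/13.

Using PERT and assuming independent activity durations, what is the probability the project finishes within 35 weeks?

te_A = (8 + 4·13 + 18)/6 = 78/6 = 13; σ²_A = ((18−8)/6)² = 2.778
te_B = (2 + 4·7 + 18)/6 = 48/6 = 8; σ²_B = ((18−2)/6)² = 7.111
te_C = (2 + 4·3 + 10)/6 = 24/6 = 4; σ²_C = ((10−2)/6)² = 1.778
te_D = (1 + 4·4 + 13)/6 = 30/6 = 5; σ²_D = ((13−1)/6)² = 4.000
te_E = (8 + 4·14 + 20)/6 = 84/6 = 14; σ²_E = ((20−8)/6)² = 4.000
te_F = (6 + 4·7 + 14)/6 = 48/6 = 8; σ²_F = ((14−6)/6)² = 1.778
te_G = (1 + 4·2 + 9)/6 = 18/6 = 3; σ²_G = ((9−1)/6)² = 1.778
te_H = (3 + 4·5 + 13)/6 = 36/6 = 6; σ²_H = ((13−3)/6)² = 2.778

Forward pass:
ES_A = 0; EF_A = 13
ES_B = 13; EF_B = 13+8 = 21
ES_C = 13; EF_C = 13+4 = 17
ES_D = max(EF_B=21, EF_C=17) = 21; EF_D = 21+5 = 26
ES_E = max(EF_B=21, EF_C=17) = 21; EF_E = 21+14 = 35
ES_F = max(EF_A=13, EF_B=21) = 21; EF_F = 21+8 = 29
ES_G = 26; EF_G = 26+3 = 29
ES_H = max(EF_C=17, EF_E=35, EF_F=29, EF_G=29) = 35; EF_H = 35+6 = 41
Expected project duration μ = 41 weeks. Critical path: A → B → E → H.

Variance along critical path = 2.778 + 7.111 + 4.000 + 2.778 = 16.667; σ = √16.667 = 4.082 weeks.
Z = (35 − 41) / 4.082 = -1.470
P(T ≤ 35) = Φ(-1.470) ≈ 0.071

0.071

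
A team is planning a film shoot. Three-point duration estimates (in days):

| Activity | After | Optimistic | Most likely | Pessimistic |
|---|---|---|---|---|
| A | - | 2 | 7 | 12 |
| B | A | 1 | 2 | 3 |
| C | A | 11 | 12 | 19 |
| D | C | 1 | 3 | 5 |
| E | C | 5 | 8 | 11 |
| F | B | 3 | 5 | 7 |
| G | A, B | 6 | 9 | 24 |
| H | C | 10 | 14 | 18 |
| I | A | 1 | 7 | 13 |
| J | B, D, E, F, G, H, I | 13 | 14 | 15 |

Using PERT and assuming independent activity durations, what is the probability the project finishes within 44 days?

0.058

te_A = (2 + 4·7 + 12)/6 = 42/6 = 7; σ²_A = ((12−2)/6)² = 2.778
te_B = (1 + 4·2 + 3)/6 = 12/6 = 2; σ²_B = ((3−1)/6)² = 0.111
te_C = (11 + 4·12 + 19)/6 = 78/6 = 13; σ²_C = ((19−11)/6)² = 1.778
te_D = (1 + 4·3 + 5)/6 = 18/6 = 3; σ²_D = ((5−1)/6)² = 0.444
te_E = (5 + 4·8 + 11)/6 = 48/6 = 8; σ²_E = ((11−5)/6)² = 1.000
te_F = (3 + 4·5 + 7)/6 = 30/6 = 5; σ²_F = ((7−3)/6)² = 0.444
te_G = (6 + 4·9 + 24)/6 = 66/6 = 11; σ²_G = ((24−6)/6)² = 9.000
te_H = (10 + 4·14 + 18)/6 = 84/6 = 14; σ²_H = ((18−10)/6)² = 1.778
te_I = (1 + 4·7 + 13)/6 = 42/6 = 7; σ²_I = ((13−1)/6)² = 4.000
te_J = (13 + 4·14 + 15)/6 = 84/6 = 14; σ²_J = ((15−13)/6)² = 0.111

Forward pass:
ES_A = 0; EF_A = 7
ES_B = 7; EF_B = 7+2 = 9
ES_C = 7; EF_C = 7+13 = 20
ES_D = 20; EF_D = 20+3 = 23
ES_E = 20; EF_E = 20+8 = 28
ES_F = 9; EF_F = 9+5 = 14
ES_G = max(EF_A=7, EF_B=9) = 9; EF_G = 9+11 = 20
ES_H = 20; EF_H = 20+14 = 34
ES_I = 7; EF_I = 7+7 = 14
ES_J = max(EF_B=9, EF_D=23, EF_E=28, EF_F=14, EF_G=20, EF_H=34, EF_I=14) = 34; EF_J = 34+14 = 48
Expected project duration μ = 48 days. Critical path: A → C → H → J.

Variance along critical path = 2.778 + 1.778 + 1.778 + 0.111 = 6.444; σ = √6.444 = 2.539 days.
Z = (44 − 48) / 2.539 = -1.576
P(T ≤ 44) = Φ(-1.576) ≈ 0.058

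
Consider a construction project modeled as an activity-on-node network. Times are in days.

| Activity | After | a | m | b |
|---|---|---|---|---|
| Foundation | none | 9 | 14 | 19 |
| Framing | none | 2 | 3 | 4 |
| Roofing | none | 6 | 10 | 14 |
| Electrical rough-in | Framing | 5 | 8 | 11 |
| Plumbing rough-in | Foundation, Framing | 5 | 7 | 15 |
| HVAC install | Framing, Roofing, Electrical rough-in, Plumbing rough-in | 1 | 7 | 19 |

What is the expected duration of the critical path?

te_Foundation = (9 + 4·14 + 19)/6 = 84/6 = 14
te_Framing = (2 + 4·3 + 4)/6 = 18/6 = 3
te_Roofing = (6 + 4·10 + 14)/6 = 60/6 = 10
te_Electrical rough-in = (5 + 4·8 + 11)/6 = 48/6 = 8
te_Plumbing rough-in = (5 + 4·7 + 15)/6 = 48/6 = 8
te_HVAC install = (1 + 4·7 + 19)/6 = 48/6 = 8

Forward pass:
ES_Foundation = 0; EF_Foundation = 14
ES_Framing = 0; EF_Framing = 3
ES_Roofing = 0; EF_Roofing = 10
ES_Electrical rough-in = 3; EF_Electrical rough-in = 3+8 = 11
ES_Plumbing rough-in = max(EF_Foundation=14, EF_Framing=3) = 14; EF_Plumbing rough-in = 14+8 = 22
ES_HVAC install = max(EF_Framing=3, EF_Roofing=10, EF_Electrical rough-in=11, EF_Plumbing rough-in=22) = 22; EF_HVAC install = 22+8 = 30
Expected project duration μ = 30 days. Critical path: Foundation → Plumbing rough-in → HVAC install.

30 days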